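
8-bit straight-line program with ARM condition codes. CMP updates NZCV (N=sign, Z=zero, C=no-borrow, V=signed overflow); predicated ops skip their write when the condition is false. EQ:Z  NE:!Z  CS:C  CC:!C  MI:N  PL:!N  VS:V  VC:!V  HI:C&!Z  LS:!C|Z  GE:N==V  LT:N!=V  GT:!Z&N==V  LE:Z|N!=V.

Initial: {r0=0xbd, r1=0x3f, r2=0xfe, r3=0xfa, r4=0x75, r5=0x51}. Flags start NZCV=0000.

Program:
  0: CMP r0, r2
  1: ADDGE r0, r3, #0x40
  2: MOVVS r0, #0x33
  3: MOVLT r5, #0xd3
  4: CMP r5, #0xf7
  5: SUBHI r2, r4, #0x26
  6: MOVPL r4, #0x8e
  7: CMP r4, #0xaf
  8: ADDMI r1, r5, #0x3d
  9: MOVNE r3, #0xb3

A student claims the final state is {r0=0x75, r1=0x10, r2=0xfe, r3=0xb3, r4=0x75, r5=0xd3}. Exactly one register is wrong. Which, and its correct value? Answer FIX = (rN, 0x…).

0: ✓ CMP  NZCV=1000
1: · ADDGE
2: · MOVVS
3: ✓ MOVLT  r5←0xd3
4: ✓ CMP  NZCV=1000
5: · SUBHI
6: · MOVPL
7: ✓ CMP  NZCV=1001
8: ✓ ADDMI  r1←0x10
9: ✓ MOVNE  r3←0xb3

FIX = (r0, 0xbd)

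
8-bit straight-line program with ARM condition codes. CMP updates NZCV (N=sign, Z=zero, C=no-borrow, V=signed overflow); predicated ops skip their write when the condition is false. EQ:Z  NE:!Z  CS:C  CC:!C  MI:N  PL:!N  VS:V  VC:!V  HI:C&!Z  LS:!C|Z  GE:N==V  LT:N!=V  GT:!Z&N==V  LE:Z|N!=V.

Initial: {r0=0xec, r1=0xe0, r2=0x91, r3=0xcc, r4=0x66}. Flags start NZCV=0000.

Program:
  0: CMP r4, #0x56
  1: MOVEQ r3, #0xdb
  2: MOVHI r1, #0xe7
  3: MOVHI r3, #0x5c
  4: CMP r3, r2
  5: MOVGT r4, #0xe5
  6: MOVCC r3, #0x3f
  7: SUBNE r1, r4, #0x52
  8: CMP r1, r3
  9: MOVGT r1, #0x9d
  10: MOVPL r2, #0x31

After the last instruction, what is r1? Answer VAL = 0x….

0: ✓ CMP  NZCV=0010
1: · MOVEQ
2: ✓ MOVHI  r1←0xe7
3: ✓ MOVHI  r3←0x5c
4: ✓ CMP  NZCV=1001
5: ✓ MOVGT  r4←0xe5
6: ✓ MOVCC  r3←0x3f
7: ✓ SUBNE  r1←0x93
8: ✓ CMP  NZCV=0011
9: · MOVGT
10: ✓ MOVPL  r2←0x31

VAL = 0x93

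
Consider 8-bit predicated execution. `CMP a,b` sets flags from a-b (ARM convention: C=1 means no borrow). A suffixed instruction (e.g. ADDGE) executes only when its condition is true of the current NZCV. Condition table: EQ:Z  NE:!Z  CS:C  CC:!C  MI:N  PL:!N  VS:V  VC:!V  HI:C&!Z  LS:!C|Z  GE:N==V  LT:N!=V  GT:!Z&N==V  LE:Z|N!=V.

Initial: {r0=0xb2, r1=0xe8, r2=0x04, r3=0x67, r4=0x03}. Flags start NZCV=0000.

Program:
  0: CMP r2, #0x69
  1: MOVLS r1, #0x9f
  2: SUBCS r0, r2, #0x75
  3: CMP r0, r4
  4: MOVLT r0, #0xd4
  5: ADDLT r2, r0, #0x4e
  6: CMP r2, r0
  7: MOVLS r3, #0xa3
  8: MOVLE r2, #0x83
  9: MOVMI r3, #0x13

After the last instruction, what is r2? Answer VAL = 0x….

VAL = 0x22

0: ✓ CMP  NZCV=1000
1: ✓ MOVLS  r1←0x9f
2: · SUBCS
3: ✓ CMP  NZCV=1010
4: ✓ MOVLT  r0←0xd4
5: ✓ ADDLT  r2←0x22
6: ✓ CMP  NZCV=0000
7: ✓ MOVLS  r3←0xa3
8: · MOVLE
9: · MOVMI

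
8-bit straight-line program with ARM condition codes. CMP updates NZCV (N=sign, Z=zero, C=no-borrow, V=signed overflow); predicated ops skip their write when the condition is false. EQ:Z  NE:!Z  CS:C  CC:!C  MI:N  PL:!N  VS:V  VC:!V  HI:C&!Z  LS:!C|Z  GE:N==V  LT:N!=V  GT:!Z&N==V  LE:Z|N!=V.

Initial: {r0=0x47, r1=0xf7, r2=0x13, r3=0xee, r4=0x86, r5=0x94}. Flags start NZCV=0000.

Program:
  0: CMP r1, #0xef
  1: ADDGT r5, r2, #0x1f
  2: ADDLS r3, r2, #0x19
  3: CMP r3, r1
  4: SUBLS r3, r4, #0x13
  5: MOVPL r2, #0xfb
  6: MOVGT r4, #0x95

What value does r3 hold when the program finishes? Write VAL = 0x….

0: ✓ CMP  NZCV=0010
1: ✓ ADDGT  r5←0x32
2: · ADDLS
3: ✓ CMP  NZCV=1000
4: ✓ SUBLS  r3←0x73
5: · MOVPL
6: · MOVGT

VAL = 0x73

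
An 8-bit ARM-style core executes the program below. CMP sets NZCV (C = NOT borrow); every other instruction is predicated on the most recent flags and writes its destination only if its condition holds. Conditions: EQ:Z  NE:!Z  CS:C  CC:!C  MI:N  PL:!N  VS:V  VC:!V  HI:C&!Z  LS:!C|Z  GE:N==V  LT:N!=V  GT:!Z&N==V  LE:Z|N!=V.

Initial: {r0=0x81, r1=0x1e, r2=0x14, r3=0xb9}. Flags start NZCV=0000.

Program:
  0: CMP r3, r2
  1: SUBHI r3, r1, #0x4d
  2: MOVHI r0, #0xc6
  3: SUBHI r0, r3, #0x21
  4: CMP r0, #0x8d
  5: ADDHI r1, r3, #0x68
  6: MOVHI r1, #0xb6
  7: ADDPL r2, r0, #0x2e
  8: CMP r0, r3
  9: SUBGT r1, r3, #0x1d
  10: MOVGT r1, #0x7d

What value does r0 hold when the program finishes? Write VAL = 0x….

VAL = 0xb0

[0] flags=1010 → (cmp)
[1] flags=1010 HI?T → r3=0xd1
[2] flags=1010 HI?T → r0=0xc6
[3] flags=1010 HI?T → r0=0xb0
[4] flags=0010 → (cmp)
[5] flags=0010 HI?T → r1=0x39
[6] flags=0010 HI?T → r1=0xb6
[7] flags=0010 PL?T → r2=0xde
[8] flags=1000 → (cmp)
[9] flags=1000 GT?F → skip
[10] flags=1000 GT?F → skip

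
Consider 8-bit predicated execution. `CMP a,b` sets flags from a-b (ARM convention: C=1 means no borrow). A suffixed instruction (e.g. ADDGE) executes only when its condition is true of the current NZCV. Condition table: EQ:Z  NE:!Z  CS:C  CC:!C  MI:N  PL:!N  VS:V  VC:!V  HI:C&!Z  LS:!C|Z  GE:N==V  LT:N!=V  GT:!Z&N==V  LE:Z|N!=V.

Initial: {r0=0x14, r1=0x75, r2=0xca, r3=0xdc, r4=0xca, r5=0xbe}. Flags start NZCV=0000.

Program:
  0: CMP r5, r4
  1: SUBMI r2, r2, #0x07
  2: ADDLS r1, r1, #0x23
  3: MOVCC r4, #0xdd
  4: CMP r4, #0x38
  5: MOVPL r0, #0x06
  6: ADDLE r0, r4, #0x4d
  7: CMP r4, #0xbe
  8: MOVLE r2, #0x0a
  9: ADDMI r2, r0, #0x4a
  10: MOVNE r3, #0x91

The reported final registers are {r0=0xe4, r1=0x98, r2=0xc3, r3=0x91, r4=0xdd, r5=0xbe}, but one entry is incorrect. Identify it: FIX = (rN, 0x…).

[0] flags=1000 → (cmp)
[1] flags=1000 MI?T → r2=0xc3
[2] flags=1000 LS?T → r1=0x98
[3] flags=1000 CC?T → r4=0xdd
[4] flags=1010 → (cmp)
[5] flags=1010 PL?F → skip
[6] flags=1010 LE?T → r0=0x2a
[7] flags=0010 → (cmp)
[8] flags=0010 LE?F → skip
[9] flags=0010 MI?F → skip
[10] flags=0010 NE?T → r3=0x91

FIX = (r0, 0x2a)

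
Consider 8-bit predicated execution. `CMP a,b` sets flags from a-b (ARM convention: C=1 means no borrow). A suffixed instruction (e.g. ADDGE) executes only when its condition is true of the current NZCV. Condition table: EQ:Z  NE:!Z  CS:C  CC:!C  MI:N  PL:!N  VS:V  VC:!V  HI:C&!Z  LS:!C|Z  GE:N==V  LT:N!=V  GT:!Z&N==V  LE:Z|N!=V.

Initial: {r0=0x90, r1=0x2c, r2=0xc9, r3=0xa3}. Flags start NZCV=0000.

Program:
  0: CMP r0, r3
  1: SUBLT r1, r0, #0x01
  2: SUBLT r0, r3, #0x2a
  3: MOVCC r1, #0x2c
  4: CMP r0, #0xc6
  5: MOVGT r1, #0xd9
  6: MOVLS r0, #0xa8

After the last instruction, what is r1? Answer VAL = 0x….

VAL = 0xd9

0: ✓ CMP  NZCV=1000
1: ✓ SUBLT  r1←0x8f
2: ✓ SUBLT  r0←0x79
3: ✓ MOVCC  r1←0x2c
4: ✓ CMP  NZCV=1001
5: ✓ MOVGT  r1←0xd9
6: ✓ MOVLS  r0←0xa8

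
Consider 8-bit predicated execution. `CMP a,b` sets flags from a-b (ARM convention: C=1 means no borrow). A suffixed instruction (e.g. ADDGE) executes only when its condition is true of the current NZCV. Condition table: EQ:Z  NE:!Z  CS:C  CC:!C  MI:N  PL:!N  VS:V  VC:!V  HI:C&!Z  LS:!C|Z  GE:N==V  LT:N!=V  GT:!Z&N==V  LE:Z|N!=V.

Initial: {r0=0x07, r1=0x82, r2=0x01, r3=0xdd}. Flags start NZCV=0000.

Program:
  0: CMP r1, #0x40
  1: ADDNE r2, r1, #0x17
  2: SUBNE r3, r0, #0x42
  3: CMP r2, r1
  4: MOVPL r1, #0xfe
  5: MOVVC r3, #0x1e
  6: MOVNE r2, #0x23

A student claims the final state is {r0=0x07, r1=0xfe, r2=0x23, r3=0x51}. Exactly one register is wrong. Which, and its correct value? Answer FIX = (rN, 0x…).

FIX = (r3, 0x1e)

[0] flags=0011 → (cmp)
[1] flags=0011 NE?T → r2=0x99
[2] flags=0011 NE?T → r3=0xc5
[3] flags=0010 → (cmp)
[4] flags=0010 PL?T → r1=0xfe
[5] flags=0010 VC?T → r3=0x1e
[6] flags=0010 NE?T → r2=0x23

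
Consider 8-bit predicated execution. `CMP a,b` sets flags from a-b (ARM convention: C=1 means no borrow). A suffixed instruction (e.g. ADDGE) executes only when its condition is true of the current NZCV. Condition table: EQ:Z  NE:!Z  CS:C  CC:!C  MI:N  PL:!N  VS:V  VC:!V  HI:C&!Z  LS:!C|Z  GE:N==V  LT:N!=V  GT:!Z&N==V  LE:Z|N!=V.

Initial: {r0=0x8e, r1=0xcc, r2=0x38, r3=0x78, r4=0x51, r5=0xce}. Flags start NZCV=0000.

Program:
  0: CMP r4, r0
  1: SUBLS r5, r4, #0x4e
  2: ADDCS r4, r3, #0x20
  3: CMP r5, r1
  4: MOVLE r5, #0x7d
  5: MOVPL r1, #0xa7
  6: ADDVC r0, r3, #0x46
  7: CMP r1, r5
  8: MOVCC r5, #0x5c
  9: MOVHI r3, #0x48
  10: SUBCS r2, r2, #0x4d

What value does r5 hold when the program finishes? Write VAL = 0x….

VAL = 0x03

0: ✓ CMP  NZCV=1001
1: ✓ SUBLS  r5←0x03
2: · ADDCS
3: ✓ CMP  NZCV=0000
4: · MOVLE
5: ✓ MOVPL  r1←0xa7
6: ✓ ADDVC  r0←0xbe
7: ✓ CMP  NZCV=1010
8: · MOVCC
9: ✓ MOVHI  r3←0x48
10: ✓ SUBCS  r2←0xeb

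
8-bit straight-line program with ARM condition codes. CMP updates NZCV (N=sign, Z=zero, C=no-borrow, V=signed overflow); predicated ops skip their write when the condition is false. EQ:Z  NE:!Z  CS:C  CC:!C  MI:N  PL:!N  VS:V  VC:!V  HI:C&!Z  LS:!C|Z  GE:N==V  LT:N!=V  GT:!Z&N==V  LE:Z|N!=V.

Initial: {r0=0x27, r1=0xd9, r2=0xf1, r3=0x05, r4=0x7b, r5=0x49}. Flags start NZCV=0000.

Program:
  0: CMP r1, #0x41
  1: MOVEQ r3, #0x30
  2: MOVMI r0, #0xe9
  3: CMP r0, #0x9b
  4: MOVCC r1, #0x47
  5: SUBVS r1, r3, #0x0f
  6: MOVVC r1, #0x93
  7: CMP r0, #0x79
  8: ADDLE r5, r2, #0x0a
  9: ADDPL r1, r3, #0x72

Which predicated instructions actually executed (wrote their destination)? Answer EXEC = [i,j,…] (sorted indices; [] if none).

[0] flags=1010 → (cmp)
[1] flags=1010 EQ?F → skip
[2] flags=1010 MI?T → r0=0xe9
[3] flags=0010 → (cmp)
[4] flags=0010 CC?F → skip
[5] flags=0010 VS?F → skip
[6] flags=0010 VC?T → r1=0x93
[7] flags=0011 → (cmp)
[8] flags=0011 LE?T → r5=0xfb
[9] flags=0011 PL?T → r1=0x77

EXEC = [2,6,8,9]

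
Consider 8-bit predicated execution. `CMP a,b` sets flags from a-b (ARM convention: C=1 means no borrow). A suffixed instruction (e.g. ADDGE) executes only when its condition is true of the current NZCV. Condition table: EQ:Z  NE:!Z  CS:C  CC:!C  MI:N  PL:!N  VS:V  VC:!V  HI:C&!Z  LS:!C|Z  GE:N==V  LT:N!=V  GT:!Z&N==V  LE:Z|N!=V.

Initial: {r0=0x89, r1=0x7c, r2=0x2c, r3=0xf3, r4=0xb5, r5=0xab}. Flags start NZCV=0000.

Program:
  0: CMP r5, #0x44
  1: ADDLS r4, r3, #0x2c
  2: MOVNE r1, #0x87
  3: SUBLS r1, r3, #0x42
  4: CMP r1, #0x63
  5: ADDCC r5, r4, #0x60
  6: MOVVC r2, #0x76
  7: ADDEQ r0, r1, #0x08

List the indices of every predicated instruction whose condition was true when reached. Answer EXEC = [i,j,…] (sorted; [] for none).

EXEC = [2]

0: ✓ CMP  NZCV=0011
1: · ADDLS
2: ✓ MOVNE  r1←0x87
3: · SUBLS
4: ✓ CMP  NZCV=0011
5: · ADDCC
6: · MOVVC
7: · ADDEQ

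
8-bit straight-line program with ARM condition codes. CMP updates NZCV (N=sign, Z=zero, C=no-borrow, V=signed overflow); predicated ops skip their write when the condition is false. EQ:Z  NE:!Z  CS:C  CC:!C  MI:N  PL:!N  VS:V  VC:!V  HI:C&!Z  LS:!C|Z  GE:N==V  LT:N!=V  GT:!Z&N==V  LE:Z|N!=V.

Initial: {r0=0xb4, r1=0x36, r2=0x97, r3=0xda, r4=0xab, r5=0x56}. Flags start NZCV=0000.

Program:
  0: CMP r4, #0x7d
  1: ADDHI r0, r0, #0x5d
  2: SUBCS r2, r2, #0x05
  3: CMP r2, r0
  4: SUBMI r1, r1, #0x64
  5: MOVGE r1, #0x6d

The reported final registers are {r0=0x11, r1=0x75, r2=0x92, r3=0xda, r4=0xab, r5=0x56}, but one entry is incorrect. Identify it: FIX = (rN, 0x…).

FIX = (r1, 0xd2)

[0] flags=0011 → (cmp)
[1] flags=0011 HI?T → r0=0x11
[2] flags=0011 CS?T → r2=0x92
[3] flags=1010 → (cmp)
[4] flags=1010 MI?T → r1=0xd2
[5] flags=1010 GE?F → skip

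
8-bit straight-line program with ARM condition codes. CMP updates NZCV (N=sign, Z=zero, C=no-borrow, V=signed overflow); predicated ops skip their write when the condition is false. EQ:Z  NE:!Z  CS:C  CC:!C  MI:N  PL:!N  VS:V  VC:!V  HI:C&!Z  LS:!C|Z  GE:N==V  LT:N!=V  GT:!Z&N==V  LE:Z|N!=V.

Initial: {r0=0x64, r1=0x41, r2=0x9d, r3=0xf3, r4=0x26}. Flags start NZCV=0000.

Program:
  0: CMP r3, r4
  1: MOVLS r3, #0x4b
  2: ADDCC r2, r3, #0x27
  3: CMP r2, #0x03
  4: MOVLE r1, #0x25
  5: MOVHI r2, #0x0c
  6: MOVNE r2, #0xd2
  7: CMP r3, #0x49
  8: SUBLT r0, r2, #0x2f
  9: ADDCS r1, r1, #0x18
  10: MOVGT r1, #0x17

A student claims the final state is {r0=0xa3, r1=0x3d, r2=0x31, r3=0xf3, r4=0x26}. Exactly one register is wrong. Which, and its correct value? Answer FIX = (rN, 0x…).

FIX = (r2, 0xd2)

[0] flags=1010 → (cmp)
[1] flags=1010 LS?F → skip
[2] flags=1010 CC?F → skip
[3] flags=1010 → (cmp)
[4] flags=1010 LE?T → r1=0x25
[5] flags=1010 HI?T → r2=0x0c
[6] flags=1010 NE?T → r2=0xd2
[7] flags=1010 → (cmp)
[8] flags=1010 LT?T → r0=0xa3
[9] flags=1010 CS?T → r1=0x3d
[10] flags=1010 GT?F → skip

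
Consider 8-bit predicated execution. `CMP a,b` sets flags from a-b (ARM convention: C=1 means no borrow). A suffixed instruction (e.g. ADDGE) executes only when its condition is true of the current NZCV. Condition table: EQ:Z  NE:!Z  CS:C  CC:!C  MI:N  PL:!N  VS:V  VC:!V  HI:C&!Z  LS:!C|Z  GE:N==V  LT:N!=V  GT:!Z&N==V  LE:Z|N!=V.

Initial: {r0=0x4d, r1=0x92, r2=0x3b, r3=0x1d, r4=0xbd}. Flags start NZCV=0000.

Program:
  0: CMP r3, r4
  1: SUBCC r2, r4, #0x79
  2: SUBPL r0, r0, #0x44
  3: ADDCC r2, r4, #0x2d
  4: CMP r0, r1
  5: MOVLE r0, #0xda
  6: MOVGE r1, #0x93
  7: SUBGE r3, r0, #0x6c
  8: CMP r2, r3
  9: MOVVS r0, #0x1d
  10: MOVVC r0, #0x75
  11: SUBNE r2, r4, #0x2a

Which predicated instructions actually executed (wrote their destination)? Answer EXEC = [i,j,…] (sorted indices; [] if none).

EXEC = [1,2,3,6,7,10,11]

[0] flags=0000 → (cmp)
[1] flags=0000 CC?T → r2=0x44
[2] flags=0000 PL?T → r0=0x09
[3] flags=0000 CC?T → r2=0xea
[4] flags=0000 → (cmp)
[5] flags=0000 LE?F → skip
[6] flags=0000 GE?T → r1=0x93
[7] flags=0000 GE?T → r3=0x9d
[8] flags=0010 → (cmp)
[9] flags=0010 VS?F → skip
[10] flags=0010 VC?T → r0=0x75
[11] flags=0010 NE?T → r2=0x93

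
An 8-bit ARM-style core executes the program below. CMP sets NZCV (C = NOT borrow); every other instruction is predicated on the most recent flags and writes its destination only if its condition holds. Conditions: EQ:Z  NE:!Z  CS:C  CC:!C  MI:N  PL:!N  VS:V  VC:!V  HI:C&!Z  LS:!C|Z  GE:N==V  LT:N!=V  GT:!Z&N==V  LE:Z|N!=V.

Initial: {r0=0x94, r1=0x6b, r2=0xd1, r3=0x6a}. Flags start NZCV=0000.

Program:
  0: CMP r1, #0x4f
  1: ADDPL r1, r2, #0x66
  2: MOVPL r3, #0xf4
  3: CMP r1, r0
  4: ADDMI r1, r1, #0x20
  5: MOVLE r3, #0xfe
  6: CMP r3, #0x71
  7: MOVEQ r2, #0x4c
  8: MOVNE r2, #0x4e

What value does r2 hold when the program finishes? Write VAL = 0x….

VAL = 0x4e

[0] flags=0010 → (cmp)
[1] flags=0010 PL?T → r1=0x37
[2] flags=0010 PL?T → r3=0xf4
[3] flags=1001 → (cmp)
[4] flags=1001 MI?T → r1=0x57
[5] flags=1001 LE?F → skip
[6] flags=1010 → (cmp)
[7] flags=1010 EQ?F → skip
[8] flags=1010 NE?T → r2=0x4e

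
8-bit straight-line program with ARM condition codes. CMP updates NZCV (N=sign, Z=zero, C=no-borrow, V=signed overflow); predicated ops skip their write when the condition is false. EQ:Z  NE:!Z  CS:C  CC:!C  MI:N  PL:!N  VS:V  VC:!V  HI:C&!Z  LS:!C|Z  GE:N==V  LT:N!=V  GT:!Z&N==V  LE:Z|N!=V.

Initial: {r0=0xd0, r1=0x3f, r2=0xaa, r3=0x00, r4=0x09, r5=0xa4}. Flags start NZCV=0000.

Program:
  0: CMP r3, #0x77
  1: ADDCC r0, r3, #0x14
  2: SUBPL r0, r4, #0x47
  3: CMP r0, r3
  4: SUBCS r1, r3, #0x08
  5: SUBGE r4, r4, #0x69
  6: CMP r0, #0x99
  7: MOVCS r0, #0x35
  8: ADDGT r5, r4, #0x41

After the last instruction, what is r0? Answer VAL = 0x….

[0] flags=1000 → (cmp)
[1] flags=1000 CC?T → r0=0x14
[2] flags=1000 PL?F → skip
[3] flags=0010 → (cmp)
[4] flags=0010 CS?T → r1=0xf8
[5] flags=0010 GE?T → r4=0xa0
[6] flags=0000 → (cmp)
[7] flags=0000 CS?F → skip
[8] flags=0000 GT?T → r5=0xe1

VAL = 0x14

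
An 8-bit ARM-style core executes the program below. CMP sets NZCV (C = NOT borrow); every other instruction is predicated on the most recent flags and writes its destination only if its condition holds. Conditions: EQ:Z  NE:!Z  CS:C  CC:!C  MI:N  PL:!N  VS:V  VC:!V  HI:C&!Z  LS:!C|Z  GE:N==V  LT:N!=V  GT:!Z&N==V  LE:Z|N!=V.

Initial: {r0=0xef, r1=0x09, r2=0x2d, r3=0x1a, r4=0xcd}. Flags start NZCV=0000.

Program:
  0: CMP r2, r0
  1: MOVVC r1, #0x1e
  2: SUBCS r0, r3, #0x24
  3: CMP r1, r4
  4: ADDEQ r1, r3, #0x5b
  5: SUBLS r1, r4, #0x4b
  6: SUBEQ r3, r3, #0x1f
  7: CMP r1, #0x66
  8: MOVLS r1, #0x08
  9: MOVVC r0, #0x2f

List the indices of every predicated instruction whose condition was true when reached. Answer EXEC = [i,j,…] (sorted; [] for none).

EXEC = [1,5]

[0] flags=0000 → (cmp)
[1] flags=0000 VC?T → r1=0x1e
[2] flags=0000 CS?F → skip
[3] flags=0000 → (cmp)
[4] flags=0000 EQ?F → skip
[5] flags=0000 LS?T → r1=0x82
[6] flags=0000 EQ?F → skip
[7] flags=0011 → (cmp)
[8] flags=0011 LS?F → skip
[9] flags=0011 VC?F → skip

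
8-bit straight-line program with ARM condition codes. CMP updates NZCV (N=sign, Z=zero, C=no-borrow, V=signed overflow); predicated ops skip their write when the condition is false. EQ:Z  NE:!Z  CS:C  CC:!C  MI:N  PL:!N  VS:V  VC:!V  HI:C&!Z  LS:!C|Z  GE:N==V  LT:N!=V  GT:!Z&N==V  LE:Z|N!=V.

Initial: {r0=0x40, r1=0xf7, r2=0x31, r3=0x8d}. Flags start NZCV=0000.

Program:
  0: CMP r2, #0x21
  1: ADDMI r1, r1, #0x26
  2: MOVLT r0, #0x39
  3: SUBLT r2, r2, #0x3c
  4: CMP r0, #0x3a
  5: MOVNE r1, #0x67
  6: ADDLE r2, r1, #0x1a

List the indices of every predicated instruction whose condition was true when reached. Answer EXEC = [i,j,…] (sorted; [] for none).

[0] flags=0010 → (cmp)
[1] flags=0010 MI?F → skip
[2] flags=0010 LT?F → skip
[3] flags=0010 LT?F → skip
[4] flags=0010 → (cmp)
[5] flags=0010 NE?T → r1=0x67
[6] flags=0010 LE?F → skip

EXEC = [5]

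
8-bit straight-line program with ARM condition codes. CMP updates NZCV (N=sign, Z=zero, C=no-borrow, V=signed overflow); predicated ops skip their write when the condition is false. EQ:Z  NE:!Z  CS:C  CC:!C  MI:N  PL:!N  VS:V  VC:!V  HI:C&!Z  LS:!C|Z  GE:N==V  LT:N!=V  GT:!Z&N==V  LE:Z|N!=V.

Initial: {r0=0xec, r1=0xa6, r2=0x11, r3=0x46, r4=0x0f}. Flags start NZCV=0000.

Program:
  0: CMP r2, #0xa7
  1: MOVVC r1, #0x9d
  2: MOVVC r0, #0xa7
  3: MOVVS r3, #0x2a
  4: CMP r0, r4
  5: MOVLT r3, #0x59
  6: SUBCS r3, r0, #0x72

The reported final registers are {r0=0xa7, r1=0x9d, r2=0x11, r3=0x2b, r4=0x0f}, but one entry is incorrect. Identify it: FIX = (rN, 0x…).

[0] flags=0000 → (cmp)
[1] flags=0000 VC?T → r1=0x9d
[2] flags=0000 VC?T → r0=0xa7
[3] flags=0000 VS?F → skip
[4] flags=1010 → (cmp)
[5] flags=1010 LT?T → r3=0x59
[6] flags=1010 CS?T → r3=0x35

FIX = (r3, 0x35)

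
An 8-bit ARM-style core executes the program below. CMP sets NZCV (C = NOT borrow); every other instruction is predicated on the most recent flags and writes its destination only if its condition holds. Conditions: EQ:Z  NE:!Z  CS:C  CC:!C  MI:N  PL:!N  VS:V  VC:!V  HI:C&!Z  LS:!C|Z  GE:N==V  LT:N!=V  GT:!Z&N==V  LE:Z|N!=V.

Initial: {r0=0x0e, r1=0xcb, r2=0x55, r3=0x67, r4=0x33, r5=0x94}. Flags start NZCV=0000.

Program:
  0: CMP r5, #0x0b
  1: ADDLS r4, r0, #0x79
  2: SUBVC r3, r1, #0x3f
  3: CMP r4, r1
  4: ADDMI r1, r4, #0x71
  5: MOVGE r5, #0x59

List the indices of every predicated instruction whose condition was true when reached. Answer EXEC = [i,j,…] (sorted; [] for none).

EXEC = [2,5]

0: ✓ CMP  NZCV=1010
1: · ADDLS
2: ✓ SUBVC  r3←0x8c
3: ✓ CMP  NZCV=0000
4: · ADDMI
5: ✓ MOVGE  r5←0x59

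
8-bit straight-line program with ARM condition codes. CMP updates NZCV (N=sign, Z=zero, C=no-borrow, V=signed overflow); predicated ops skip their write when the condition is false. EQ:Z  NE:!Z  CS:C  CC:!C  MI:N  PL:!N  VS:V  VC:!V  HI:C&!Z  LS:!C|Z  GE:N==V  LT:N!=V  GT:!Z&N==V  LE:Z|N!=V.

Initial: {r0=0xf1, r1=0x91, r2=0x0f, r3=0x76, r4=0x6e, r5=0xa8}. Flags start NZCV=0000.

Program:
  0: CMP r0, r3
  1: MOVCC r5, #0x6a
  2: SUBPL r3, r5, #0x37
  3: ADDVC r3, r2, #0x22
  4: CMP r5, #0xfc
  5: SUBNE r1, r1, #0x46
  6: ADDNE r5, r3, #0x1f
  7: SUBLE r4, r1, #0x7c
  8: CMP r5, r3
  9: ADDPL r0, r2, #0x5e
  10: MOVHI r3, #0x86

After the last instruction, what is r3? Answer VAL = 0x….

VAL = 0x86

0: ✓ CMP  NZCV=0011
1: · MOVCC
2: ✓ SUBPL  r3←0x71
3: · ADDVC
4: ✓ CMP  NZCV=1000
5: ✓ SUBNE  r1←0x4b
6: ✓ ADDNE  r5←0x90
7: ✓ SUBLE  r4←0xcf
8: ✓ CMP  NZCV=0011
9: ✓ ADDPL  r0←0x6d
10: ✓ MOVHI  r3←0x86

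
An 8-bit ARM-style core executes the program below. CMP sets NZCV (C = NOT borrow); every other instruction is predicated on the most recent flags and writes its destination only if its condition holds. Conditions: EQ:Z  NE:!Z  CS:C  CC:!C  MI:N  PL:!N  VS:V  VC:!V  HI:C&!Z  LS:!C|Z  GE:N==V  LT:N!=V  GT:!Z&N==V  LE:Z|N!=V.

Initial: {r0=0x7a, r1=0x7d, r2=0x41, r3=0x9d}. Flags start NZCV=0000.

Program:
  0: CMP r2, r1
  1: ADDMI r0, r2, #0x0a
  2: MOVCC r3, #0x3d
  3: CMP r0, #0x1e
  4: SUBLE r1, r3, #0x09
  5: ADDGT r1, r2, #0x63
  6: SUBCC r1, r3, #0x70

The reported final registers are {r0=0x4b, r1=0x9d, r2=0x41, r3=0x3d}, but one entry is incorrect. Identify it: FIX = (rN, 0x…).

0: ✓ CMP  NZCV=1000
1: ✓ ADDMI  r0←0x4b
2: ✓ MOVCC  r3←0x3d
3: ✓ CMP  NZCV=0010
4: · SUBLE
5: ✓ ADDGT  r1←0xa4
6: · SUBCC

FIX = (r1, 0xa4)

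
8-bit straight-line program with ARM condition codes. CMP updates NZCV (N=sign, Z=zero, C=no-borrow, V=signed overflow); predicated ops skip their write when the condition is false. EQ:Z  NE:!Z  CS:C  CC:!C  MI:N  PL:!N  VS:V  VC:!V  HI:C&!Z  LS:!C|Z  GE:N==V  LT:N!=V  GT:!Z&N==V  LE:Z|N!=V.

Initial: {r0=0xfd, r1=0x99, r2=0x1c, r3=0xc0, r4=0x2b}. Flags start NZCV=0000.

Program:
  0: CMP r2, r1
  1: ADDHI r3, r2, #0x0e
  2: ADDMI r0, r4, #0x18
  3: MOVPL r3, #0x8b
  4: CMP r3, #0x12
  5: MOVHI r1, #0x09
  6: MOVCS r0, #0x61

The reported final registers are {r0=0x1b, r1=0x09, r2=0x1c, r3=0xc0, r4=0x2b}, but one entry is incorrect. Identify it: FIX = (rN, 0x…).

FIX = (r0, 0x61)

0: ✓ CMP  NZCV=1001
1: · ADDHI
2: ✓ ADDMI  r0←0x43
3: · MOVPL
4: ✓ CMP  NZCV=1010
5: ✓ MOVHI  r1←0x09
6: ✓ MOVCS  r0←0x61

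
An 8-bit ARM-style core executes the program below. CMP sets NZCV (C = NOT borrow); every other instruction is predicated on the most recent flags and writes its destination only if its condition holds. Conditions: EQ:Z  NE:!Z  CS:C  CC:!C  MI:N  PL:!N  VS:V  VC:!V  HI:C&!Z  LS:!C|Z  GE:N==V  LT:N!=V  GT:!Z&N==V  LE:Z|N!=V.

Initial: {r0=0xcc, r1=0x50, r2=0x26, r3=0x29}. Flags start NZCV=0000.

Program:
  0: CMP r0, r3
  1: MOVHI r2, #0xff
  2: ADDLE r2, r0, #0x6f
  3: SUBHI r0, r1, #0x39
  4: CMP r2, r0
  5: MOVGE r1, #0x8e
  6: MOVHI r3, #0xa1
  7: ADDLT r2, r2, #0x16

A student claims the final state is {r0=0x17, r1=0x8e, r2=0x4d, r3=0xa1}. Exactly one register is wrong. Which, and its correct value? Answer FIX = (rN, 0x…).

[0] flags=1010 → (cmp)
[1] flags=1010 HI?T → r2=0xff
[2] flags=1010 LE?T → r2=0x3b
[3] flags=1010 HI?T → r0=0x17
[4] flags=0010 → (cmp)
[5] flags=0010 GE?T → r1=0x8e
[6] flags=0010 HI?T → r3=0xa1
[7] flags=0010 LT?F → skip

FIX = (r2, 0x3b)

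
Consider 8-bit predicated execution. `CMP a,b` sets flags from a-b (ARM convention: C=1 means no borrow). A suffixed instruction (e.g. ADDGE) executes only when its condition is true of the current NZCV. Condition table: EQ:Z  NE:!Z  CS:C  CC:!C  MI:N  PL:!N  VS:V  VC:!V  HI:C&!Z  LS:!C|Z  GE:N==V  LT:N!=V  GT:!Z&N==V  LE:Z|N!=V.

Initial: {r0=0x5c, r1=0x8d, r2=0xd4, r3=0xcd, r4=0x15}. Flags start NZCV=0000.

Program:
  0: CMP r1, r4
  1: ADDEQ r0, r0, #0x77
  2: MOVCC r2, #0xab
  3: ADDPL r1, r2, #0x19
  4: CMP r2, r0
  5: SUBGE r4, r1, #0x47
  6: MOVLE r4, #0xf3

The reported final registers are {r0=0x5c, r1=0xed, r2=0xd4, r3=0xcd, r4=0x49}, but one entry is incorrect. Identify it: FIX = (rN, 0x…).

[0] flags=0011 → (cmp)
[1] flags=0011 EQ?F → skip
[2] flags=0011 CC?F → skip
[3] flags=0011 PL?T → r1=0xed
[4] flags=0011 → (cmp)
[5] flags=0011 GE?F → skip
[6] flags=0011 LE?T → r4=0xf3

FIX = (r4, 0xf3)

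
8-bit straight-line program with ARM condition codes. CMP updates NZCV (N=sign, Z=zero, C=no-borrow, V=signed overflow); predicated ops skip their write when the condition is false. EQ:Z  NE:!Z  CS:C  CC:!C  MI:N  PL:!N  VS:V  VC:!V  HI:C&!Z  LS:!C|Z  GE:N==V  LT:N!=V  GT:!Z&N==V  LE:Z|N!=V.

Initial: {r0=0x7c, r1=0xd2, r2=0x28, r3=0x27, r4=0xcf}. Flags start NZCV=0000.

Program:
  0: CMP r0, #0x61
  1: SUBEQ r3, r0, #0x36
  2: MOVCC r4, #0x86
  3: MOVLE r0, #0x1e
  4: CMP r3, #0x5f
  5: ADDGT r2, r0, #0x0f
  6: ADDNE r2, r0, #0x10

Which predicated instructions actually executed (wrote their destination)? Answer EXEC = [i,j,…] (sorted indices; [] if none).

EXEC = [6]

[0] flags=0010 → (cmp)
[1] flags=0010 EQ?F → skip
[2] flags=0010 CC?F → skip
[3] flags=0010 LE?F → skip
[4] flags=1000 → (cmp)
[5] flags=1000 GT?F → skip
[6] flags=1000 NE?T → r2=0x8c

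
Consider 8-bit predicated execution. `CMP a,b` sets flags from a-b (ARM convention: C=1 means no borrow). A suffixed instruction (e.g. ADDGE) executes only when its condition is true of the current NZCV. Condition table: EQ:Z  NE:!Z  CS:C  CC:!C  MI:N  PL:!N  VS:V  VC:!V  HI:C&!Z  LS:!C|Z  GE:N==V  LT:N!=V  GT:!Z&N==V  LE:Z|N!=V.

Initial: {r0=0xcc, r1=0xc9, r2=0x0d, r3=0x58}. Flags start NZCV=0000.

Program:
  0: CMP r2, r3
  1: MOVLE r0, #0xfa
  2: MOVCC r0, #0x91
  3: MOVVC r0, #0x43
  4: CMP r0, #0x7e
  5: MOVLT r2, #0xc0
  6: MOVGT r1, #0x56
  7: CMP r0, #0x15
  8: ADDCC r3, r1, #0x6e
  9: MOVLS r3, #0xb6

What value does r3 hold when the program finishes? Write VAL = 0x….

VAL = 0x58

[0] flags=1000 → (cmp)
[1] flags=1000 LE?T → r0=0xfa
[2] flags=1000 CC?T → r0=0x91
[3] flags=1000 VC?T → r0=0x43
[4] flags=1000 → (cmp)
[5] flags=1000 LT?T → r2=0xc0
[6] flags=1000 GT?F → skip
[7] flags=0010 → (cmp)
[8] flags=0010 CC?F → skip
[9] flags=0010 LS?F → skip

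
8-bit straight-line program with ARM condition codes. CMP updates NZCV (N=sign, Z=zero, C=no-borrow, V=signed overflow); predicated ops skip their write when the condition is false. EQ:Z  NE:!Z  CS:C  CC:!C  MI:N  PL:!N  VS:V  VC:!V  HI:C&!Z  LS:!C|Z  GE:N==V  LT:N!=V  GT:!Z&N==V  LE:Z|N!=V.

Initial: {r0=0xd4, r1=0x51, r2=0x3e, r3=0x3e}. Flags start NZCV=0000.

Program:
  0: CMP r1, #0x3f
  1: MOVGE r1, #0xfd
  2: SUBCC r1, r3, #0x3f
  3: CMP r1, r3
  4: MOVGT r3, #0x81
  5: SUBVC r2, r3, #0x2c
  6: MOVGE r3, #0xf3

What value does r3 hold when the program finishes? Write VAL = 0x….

0: ✓ CMP  NZCV=0010
1: ✓ MOVGE  r1←0xfd
2: · SUBCC
3: ✓ CMP  NZCV=1010
4: · MOVGT
5: ✓ SUBVC  r2←0x12
6: · MOVGE

VAL = 0x3e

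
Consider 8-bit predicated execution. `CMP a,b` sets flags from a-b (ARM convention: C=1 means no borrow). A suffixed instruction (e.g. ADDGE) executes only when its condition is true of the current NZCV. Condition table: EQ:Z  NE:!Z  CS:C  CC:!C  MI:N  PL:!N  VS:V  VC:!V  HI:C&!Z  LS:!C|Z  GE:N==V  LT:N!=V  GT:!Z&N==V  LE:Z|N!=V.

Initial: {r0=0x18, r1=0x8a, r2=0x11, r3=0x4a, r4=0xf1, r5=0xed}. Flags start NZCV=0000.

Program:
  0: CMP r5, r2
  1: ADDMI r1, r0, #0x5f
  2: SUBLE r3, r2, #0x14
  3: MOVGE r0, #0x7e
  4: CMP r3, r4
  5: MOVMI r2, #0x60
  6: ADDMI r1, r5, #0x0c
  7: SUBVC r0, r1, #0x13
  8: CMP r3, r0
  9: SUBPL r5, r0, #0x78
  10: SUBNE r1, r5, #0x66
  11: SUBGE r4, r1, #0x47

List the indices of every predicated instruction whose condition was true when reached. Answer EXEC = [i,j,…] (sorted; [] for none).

EXEC = [1,2,7,10]

[0] flags=1010 → (cmp)
[1] flags=1010 MI?T → r1=0x77
[2] flags=1010 LE?T → r3=0xfd
[3] flags=1010 GE?F → skip
[4] flags=0010 → (cmp)
[5] flags=0010 MI?F → skip
[6] flags=0010 MI?F → skip
[7] flags=0010 VC?T → r0=0x64
[8] flags=1010 → (cmp)
[9] flags=1010 PL?F → skip
[10] flags=1010 NE?T → r1=0x87
[11] flags=1010 GE?F → skip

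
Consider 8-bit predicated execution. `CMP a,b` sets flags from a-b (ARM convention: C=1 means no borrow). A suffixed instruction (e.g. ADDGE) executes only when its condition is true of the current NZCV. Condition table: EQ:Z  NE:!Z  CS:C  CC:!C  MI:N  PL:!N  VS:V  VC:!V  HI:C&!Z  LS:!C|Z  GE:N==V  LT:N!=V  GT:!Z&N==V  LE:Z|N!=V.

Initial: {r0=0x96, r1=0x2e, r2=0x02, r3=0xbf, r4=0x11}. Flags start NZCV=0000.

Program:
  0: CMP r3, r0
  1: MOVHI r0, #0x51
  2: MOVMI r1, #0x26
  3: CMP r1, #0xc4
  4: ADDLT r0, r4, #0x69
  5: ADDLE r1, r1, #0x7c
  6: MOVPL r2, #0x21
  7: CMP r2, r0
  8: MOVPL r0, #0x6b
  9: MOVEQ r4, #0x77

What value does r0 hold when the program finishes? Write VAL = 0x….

VAL = 0x51

[0] flags=0010 → (cmp)
[1] flags=0010 HI?T → r0=0x51
[2] flags=0010 MI?F → skip
[3] flags=0000 → (cmp)
[4] flags=0000 LT?F → skip
[5] flags=0000 LE?F → skip
[6] flags=0000 PL?T → r2=0x21
[7] flags=1000 → (cmp)
[8] flags=1000 PL?F → skip
[9] flags=1000 EQ?F → skip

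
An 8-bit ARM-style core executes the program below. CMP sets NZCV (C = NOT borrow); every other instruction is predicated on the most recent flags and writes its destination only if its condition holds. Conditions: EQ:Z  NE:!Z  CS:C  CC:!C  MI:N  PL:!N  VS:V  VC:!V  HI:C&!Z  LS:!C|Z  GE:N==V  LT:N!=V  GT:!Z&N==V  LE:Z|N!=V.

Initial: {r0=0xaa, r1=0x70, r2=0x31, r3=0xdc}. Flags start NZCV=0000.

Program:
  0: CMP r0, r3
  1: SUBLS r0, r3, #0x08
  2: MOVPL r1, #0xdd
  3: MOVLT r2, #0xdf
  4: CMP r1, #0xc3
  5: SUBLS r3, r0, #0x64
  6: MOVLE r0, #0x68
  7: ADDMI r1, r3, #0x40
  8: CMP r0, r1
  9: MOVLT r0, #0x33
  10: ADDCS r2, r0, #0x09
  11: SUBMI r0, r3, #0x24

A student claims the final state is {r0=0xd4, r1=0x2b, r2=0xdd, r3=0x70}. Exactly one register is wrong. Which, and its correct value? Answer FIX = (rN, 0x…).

0: ✓ CMP  NZCV=1000
1: ✓ SUBLS  r0←0xd4
2: · MOVPL
3: ✓ MOVLT  r2←0xdf
4: ✓ CMP  NZCV=1001
5: ✓ SUBLS  r3←0x70
6: · MOVLE
7: ✓ ADDMI  r1←0xb0
8: ✓ CMP  NZCV=0010
9: · MOVLT
10: ✓ ADDCS  r2←0xdd
11: · SUBMI

FIX = (r1, 0xb0)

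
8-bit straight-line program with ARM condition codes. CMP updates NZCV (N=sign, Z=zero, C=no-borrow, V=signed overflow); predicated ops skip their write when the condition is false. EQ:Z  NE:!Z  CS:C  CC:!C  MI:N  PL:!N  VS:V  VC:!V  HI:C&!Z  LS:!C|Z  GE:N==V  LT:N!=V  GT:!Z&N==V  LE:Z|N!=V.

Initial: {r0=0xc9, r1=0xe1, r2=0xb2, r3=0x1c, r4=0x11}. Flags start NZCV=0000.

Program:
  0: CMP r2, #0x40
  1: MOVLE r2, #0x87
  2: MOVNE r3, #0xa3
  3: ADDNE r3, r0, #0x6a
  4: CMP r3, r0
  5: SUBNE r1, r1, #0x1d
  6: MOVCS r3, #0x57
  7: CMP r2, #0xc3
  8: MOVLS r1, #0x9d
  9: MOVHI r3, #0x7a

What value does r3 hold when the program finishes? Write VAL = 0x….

[0] flags=0011 → (cmp)
[1] flags=0011 LE?T → r2=0x87
[2] flags=0011 NE?T → r3=0xa3
[3] flags=0011 NE?T → r3=0x33
[4] flags=0000 → (cmp)
[5] flags=0000 NE?T → r1=0xc4
[6] flags=0000 CS?F → skip
[7] flags=1000 → (cmp)
[8] flags=1000 LS?T → r1=0x9d
[9] flags=1000 HI?F → skip

VAL = 0x33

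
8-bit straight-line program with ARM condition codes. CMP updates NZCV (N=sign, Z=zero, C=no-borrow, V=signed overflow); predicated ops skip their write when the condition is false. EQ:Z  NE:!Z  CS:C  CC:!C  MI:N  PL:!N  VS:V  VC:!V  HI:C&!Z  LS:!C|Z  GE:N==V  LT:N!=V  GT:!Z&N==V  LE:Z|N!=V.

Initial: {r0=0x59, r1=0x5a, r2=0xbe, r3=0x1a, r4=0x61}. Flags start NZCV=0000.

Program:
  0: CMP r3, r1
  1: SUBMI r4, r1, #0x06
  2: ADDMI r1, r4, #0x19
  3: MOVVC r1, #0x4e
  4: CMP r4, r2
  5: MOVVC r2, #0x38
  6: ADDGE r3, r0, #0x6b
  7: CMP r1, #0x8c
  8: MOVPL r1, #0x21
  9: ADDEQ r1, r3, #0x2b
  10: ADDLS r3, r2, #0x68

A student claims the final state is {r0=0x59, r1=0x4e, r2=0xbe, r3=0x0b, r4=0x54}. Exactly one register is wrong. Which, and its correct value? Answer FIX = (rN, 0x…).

FIX = (r3, 0x26)

0: ✓ CMP  NZCV=1000
1: ✓ SUBMI  r4←0x54
2: ✓ ADDMI  r1←0x6d
3: ✓ MOVVC  r1←0x4e
4: ✓ CMP  NZCV=1001
5: · MOVVC
6: ✓ ADDGE  r3←0xc4
7: ✓ CMP  NZCV=1001
8: · MOVPL
9: · ADDEQ
10: ✓ ADDLS  r3←0x26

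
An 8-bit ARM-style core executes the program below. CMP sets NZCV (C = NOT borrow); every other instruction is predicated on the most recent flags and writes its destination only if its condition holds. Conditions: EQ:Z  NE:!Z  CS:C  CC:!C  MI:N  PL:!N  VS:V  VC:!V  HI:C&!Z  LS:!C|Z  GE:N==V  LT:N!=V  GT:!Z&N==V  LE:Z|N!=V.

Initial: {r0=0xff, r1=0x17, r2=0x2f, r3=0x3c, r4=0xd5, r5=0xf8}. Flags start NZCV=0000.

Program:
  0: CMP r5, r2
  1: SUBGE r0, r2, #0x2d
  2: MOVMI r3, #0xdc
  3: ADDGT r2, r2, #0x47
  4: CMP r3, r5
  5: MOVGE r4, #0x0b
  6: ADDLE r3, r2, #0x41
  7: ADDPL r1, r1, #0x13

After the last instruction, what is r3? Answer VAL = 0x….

0: ✓ CMP  NZCV=1010
1: · SUBGE
2: ✓ MOVMI  r3←0xdc
3: · ADDGT
4: ✓ CMP  NZCV=1000
5: · MOVGE
6: ✓ ADDLE  r3←0x70
7: · ADDPL

VAL = 0x70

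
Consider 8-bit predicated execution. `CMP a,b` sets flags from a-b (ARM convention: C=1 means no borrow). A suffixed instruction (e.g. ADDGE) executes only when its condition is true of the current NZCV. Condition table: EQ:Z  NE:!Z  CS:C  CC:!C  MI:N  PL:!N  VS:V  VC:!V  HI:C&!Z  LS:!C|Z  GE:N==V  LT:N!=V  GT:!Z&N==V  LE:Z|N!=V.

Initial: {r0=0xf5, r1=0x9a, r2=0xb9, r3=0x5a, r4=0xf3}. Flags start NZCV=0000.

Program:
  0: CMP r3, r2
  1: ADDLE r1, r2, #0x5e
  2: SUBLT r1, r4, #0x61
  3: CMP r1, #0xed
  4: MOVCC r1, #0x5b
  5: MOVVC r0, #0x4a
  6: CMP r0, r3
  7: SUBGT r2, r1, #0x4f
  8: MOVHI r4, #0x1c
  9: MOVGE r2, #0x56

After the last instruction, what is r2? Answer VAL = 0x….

[0] flags=1001 → (cmp)
[1] flags=1001 LE?F → skip
[2] flags=1001 LT?F → skip
[3] flags=1000 → (cmp)
[4] flags=1000 CC?T → r1=0x5b
[5] flags=1000 VC?T → r0=0x4a
[6] flags=1000 → (cmp)
[7] flags=1000 GT?F → skip
[8] flags=1000 HI?F → skip
[9] flags=1000 GE?F → skip

VAL = 0xb9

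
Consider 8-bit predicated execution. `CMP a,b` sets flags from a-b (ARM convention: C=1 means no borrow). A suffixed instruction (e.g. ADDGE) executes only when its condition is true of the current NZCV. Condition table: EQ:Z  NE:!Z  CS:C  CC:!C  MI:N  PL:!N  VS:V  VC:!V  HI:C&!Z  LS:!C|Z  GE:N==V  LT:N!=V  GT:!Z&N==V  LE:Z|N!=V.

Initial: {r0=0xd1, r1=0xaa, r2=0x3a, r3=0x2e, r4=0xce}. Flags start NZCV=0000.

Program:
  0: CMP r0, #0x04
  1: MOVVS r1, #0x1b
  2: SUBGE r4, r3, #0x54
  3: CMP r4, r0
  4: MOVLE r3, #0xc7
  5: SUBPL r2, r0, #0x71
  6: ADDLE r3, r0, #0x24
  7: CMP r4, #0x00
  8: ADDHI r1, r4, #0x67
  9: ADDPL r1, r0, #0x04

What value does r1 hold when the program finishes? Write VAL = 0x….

VAL = 0x35

0: ✓ CMP  NZCV=1010
1: · MOVVS
2: · SUBGE
3: ✓ CMP  NZCV=1000
4: ✓ MOVLE  r3←0xc7
5: · SUBPL
6: ✓ ADDLE  r3←0xf5
7: ✓ CMP  NZCV=1010
8: ✓ ADDHI  r1←0x35
9: · ADDPL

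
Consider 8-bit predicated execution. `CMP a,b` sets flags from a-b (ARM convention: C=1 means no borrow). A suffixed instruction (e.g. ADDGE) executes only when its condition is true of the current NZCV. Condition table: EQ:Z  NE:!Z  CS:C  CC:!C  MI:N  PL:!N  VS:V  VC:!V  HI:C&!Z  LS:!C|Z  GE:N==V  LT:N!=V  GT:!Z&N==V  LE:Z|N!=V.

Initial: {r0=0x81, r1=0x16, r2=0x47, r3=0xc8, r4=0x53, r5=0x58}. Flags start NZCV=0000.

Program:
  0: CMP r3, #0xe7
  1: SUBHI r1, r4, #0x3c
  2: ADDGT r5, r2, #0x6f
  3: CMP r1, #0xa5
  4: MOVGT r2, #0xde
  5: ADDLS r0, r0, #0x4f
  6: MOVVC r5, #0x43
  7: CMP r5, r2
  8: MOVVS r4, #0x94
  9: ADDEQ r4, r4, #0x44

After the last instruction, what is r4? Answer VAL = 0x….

VAL = 0x53

0: ✓ CMP  NZCV=1000
1: · SUBHI
2: · ADDGT
3: ✓ CMP  NZCV=0000
4: ✓ MOVGT  r2←0xde
5: ✓ ADDLS  r0←0xd0
6: ✓ MOVVC  r5←0x43
7: ✓ CMP  NZCV=0000
8: · MOVVS
9: · ADDEQ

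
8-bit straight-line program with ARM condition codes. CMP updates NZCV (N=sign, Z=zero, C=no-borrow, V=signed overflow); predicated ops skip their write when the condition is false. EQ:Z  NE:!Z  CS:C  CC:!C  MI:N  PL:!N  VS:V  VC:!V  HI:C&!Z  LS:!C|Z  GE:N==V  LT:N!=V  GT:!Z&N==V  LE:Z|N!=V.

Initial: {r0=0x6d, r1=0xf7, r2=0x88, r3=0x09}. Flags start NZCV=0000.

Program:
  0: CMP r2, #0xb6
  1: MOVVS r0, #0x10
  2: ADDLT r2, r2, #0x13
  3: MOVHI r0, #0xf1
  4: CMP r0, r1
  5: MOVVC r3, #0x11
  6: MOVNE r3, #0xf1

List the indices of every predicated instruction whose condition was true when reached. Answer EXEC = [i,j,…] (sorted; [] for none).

EXEC = [2,5,6]

[0] flags=1000 → (cmp)
[1] flags=1000 VS?F → skip
[2] flags=1000 LT?T → r2=0x9b
[3] flags=1000 HI?F → skip
[4] flags=0000 → (cmp)
[5] flags=0000 VC?T → r3=0x11
[6] flags=0000 NE?T → r3=0xf1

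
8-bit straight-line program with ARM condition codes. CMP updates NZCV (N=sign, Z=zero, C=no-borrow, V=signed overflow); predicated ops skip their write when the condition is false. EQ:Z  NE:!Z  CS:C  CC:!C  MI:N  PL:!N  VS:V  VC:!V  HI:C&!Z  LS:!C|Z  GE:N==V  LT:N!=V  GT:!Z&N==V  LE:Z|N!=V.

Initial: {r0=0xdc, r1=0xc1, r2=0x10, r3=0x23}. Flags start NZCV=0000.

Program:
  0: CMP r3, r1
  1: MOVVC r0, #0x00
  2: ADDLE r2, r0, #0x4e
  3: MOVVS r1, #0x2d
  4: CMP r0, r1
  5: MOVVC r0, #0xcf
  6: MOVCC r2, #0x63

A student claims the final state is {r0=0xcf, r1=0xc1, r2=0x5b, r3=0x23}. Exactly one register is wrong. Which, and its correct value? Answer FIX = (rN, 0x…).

FIX = (r2, 0x63)

[0] flags=0000 → (cmp)
[1] flags=0000 VC?T → r0=0x00
[2] flags=0000 LE?F → skip
[3] flags=0000 VS?F → skip
[4] flags=0000 → (cmp)
[5] flags=0000 VC?T → r0=0xcf
[6] flags=0000 CC?T → r2=0x63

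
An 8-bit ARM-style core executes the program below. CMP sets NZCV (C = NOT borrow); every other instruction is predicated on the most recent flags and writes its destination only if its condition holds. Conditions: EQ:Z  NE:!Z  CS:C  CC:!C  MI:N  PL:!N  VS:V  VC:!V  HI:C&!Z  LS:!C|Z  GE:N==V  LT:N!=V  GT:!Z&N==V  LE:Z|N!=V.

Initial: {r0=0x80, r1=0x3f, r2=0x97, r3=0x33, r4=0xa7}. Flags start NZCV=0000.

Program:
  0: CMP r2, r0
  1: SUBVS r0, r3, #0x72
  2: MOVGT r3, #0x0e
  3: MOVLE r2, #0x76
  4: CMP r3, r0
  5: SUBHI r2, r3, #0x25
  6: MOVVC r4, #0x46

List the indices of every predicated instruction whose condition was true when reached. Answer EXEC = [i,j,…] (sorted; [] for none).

0: ✓ CMP  NZCV=0010
1: · SUBVS
2: ✓ MOVGT  r3←0x0e
3: · MOVLE
4: ✓ CMP  NZCV=1001
5: · SUBHI
6: · MOVVC

EXEC = [2]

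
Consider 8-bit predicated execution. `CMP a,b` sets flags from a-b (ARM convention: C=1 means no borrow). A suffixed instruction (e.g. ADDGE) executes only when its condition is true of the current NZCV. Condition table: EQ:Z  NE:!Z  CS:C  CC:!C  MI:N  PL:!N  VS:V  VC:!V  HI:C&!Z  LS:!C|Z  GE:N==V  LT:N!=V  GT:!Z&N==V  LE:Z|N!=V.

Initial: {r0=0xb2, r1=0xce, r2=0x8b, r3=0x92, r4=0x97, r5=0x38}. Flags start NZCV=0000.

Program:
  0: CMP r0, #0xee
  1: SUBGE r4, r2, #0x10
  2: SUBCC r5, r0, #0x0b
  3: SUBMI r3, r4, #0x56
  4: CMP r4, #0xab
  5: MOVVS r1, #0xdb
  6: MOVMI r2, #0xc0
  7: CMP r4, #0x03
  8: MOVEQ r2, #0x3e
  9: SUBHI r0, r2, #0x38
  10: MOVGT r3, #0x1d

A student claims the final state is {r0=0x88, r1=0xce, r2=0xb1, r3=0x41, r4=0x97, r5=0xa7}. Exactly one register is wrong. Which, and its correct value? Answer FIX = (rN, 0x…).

[0] flags=1000 → (cmp)
[1] flags=1000 GE?F → skip
[2] flags=1000 CC?T → r5=0xa7
[3] flags=1000 MI?T → r3=0x41
[4] flags=1000 → (cmp)
[5] flags=1000 VS?F → skip
[6] flags=1000 MI?T → r2=0xc0
[7] flags=1010 → (cmp)
[8] flags=1010 EQ?F → skip
[9] flags=1010 HI?T → r0=0x88
[10] flags=1010 GT?F → skip

FIX = (r2, 0xc0)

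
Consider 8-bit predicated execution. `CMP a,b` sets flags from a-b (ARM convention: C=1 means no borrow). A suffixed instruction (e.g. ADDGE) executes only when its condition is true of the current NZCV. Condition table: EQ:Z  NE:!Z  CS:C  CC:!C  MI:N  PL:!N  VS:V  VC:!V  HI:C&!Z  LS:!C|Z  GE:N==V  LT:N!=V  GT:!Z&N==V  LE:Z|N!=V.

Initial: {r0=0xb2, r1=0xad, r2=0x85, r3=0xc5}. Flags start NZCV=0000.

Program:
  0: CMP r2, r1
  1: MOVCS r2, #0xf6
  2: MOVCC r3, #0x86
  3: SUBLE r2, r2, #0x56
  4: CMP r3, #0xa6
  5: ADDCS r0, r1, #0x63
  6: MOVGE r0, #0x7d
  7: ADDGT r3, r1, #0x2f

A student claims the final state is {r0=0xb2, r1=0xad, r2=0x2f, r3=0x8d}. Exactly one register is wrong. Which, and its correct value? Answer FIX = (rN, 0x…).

FIX = (r3, 0x86)

[0] flags=1000 → (cmp)
[1] flags=1000 CS?F → skip
[2] flags=1000 CC?T → r3=0x86
[3] flags=1000 LE?T → r2=0x2f
[4] flags=1000 → (cmp)
[5] flags=1000 CS?F → skip
[6] flags=1000 GE?F → skip
[7] flags=1000 GT?F → skip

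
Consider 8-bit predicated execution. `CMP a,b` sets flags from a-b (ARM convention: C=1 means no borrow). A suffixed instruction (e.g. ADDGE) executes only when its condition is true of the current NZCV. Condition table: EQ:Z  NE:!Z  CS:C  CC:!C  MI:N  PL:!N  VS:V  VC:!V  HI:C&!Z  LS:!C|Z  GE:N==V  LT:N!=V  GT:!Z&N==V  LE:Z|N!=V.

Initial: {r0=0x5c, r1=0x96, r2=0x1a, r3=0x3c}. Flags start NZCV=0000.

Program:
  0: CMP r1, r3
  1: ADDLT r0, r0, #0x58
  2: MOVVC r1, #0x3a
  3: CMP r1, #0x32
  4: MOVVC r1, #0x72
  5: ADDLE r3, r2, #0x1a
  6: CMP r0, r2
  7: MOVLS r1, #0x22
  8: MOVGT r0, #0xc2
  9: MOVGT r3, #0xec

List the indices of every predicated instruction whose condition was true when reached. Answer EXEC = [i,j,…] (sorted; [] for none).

EXEC = [1,5]

[0] flags=0011 → (cmp)
[1] flags=0011 LT?T → r0=0xb4
[2] flags=0011 VC?F → skip
[3] flags=0011 → (cmp)
[4] flags=0011 VC?F → skip
[5] flags=0011 LE?T → r3=0x34
[6] flags=1010 → (cmp)
[7] flags=1010 LS?F → skip
[8] flags=1010 GT?F → skip
[9] flags=1010 GT?F → skip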